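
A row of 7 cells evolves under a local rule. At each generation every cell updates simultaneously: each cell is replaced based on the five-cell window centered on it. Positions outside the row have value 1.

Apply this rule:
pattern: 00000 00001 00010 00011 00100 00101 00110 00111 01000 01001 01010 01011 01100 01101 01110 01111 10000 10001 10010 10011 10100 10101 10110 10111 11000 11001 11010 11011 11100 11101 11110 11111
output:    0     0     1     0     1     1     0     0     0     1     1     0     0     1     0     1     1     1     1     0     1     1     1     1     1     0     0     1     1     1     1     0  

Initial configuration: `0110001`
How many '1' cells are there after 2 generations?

1101100
1111000
count of 1: 4

4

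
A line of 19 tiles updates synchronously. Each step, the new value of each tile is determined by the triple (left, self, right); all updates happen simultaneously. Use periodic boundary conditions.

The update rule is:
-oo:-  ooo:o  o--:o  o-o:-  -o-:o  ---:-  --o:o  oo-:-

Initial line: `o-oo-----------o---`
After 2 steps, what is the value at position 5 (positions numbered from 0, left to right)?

o---o---------ooo-o
-o-ooo-------o-o---
position 5 holds o

o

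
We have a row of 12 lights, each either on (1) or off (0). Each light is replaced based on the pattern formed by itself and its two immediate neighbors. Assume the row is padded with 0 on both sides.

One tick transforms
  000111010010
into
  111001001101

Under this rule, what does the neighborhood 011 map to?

0

At position 3 the neighborhood is 011; the next row has 0 there.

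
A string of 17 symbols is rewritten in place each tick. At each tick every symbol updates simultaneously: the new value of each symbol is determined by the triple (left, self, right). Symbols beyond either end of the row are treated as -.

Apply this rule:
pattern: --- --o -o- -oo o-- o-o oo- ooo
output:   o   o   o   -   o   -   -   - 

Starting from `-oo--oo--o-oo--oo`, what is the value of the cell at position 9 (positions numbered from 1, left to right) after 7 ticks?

o

o--oo--ooo---oo--
ooo--oo---ooo--oo
---oo--ooo---oo--
ooo--oo---ooo--oo  (repeats tick 2; period 2)
tick 7: ---oo--ooo---oo--
position 9 holds o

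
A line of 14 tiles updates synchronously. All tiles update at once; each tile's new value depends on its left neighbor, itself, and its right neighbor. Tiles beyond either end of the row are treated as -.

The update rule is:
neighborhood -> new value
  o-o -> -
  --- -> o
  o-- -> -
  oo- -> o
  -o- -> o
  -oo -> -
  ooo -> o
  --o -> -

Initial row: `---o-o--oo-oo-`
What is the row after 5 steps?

oo-o-o---o--o-
-o-o-o-o-o--o-
-o-o-o-o-o--o-  (fixed point — unchanged through step 5)

-o-o-o-o-o--o-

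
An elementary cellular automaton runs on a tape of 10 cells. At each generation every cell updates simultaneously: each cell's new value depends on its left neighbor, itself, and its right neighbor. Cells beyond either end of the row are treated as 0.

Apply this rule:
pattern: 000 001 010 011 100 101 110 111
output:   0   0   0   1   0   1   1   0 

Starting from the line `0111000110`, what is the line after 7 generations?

0000000110

0101000110
0010000110
0000000110
0000000110  (fixed point — unchanged through generation 7)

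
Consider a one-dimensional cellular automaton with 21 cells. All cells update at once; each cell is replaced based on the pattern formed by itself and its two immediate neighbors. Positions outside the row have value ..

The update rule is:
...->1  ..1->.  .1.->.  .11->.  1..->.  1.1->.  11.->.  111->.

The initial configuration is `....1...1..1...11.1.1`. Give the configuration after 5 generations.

111...1......1.......

111...1......1.......
....1...1111...111111
111...1......1.......  (repeats generation 1; period 2)
generation 5: 111...1......1.......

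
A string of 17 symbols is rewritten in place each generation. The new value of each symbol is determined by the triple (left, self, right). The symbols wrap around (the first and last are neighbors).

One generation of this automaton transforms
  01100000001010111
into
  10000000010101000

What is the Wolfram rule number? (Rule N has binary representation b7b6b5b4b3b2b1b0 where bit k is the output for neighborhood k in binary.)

position 15: 111 → 0  (bit 7 = 0)
position 2: 110 → 0  (bit 6 = 0)
position 0: 101 → 1  (bit 5 = 1)
position 3: 100 → 0  (bit 4 = 0)
position 1: 011 → 0  (bit 3 = 0)
position 10: 010 → 0  (bit 2 = 0)
position 9: 001 → 1  (bit 1 = 1)
position 4: 000 → 0  (bit 0 = 0)
bits b7..b0 = 00100010 = 34

34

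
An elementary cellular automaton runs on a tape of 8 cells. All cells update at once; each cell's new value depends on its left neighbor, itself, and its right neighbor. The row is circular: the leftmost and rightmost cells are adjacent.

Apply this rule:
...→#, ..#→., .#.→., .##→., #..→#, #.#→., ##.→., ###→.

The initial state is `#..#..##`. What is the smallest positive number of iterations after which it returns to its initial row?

16

.#..#...
..#..###
#..#....
.#..###.
..#....#
#..###..
.#....#.
..###..#
#....#..
.###..#.
....#..#
###..#..
...#..#.
##..#..#
..#..#..
#..#..##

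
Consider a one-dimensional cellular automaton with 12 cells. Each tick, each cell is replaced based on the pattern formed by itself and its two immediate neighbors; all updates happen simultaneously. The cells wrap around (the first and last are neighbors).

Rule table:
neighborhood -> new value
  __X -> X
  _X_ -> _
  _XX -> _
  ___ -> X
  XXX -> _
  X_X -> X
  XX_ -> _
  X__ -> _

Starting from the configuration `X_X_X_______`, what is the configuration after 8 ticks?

__X__X__X___

tick 1: _X_X__XXXXXX
tick 2: X_X__X______
tick 3: _X__X__XXXXX
tick 4: X__X__X_____
tick 5: __X__X__XXXX
tick 6: _X__X__X____
tick 7: X__X__X__XXX
tick 8: __X__X__X___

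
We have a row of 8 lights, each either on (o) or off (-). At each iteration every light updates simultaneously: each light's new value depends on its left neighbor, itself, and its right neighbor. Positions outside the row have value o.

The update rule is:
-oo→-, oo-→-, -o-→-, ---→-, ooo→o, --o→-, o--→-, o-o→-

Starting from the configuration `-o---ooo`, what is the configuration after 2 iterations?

------oo
-------o

-------o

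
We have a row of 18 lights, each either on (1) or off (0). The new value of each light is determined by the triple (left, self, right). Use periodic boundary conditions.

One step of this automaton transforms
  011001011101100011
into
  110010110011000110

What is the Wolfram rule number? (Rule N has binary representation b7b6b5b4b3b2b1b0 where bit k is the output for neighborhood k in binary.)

42

position 8: 111 → 0  (bit 7 = 0)
position 2: 110 → 0  (bit 6 = 0)
position 0: 101 → 1  (bit 5 = 1)
position 3: 100 → 0  (bit 4 = 0)
position 1: 011 → 1  (bit 3 = 1)
position 5: 010 → 0  (bit 2 = 0)
position 4: 001 → 1  (bit 1 = 1)
position 14: 000 → 0  (bit 0 = 0)
bits b7..b0 = 00101010 = 42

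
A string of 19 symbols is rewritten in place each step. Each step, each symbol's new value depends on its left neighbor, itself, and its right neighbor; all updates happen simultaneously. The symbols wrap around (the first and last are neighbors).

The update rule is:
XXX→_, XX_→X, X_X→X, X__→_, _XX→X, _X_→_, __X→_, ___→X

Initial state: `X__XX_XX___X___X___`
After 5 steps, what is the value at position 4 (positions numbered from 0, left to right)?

___XXXXX_X___X___X_
XX_X___XX__X___X___
XXX__X_XX____X___X_
X_X___XXX_XX___X__X
XX__X_X_XXXX_X____X
position 4 holds X

X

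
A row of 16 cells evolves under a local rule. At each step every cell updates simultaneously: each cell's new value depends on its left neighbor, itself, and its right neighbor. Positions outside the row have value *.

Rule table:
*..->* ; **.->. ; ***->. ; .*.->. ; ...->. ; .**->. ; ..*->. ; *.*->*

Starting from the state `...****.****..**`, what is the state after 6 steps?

.*.*.*......*...

step 1: *......*....*...
step 2: .*......*....*..
step 3: *.*......*....*.
step 4: .*.*......*....*
step 5: *.*.*......*....
step 6: .*.*.*......*...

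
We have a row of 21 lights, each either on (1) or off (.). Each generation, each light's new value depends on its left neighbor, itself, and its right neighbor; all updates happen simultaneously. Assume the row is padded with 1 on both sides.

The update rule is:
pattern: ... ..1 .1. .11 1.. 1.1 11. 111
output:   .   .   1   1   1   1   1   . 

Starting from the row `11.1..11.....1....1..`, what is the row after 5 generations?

......11..1111.....11

generation 1: .1111.111....11...11.
generation 2: 11..111.11...111..111
generation 3: .11.1.11111..1.11.1..
generation 4: 1111111...11.1111111.
generation 5: ......11..1111.....11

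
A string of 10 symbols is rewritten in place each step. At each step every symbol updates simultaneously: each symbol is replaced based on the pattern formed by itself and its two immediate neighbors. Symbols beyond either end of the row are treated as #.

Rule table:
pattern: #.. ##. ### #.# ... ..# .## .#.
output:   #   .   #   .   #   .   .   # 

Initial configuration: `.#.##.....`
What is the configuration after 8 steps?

#######.#.

.#...####.
.###..##..
..#.#...#.
#.#.###.#.
..#..#..#.
#.##.##.#.
........#.
#######.#.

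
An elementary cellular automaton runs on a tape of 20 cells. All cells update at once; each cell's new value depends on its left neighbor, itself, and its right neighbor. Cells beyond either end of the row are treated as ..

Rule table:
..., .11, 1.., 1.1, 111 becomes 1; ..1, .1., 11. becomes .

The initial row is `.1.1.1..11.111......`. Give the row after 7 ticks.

tick 1: ..1.1.1.1.111.111111
tick 2: 1..1.1.1.111.111111.
tick 3: .1..1.1.111.111111.1
tick 4: ..1..1.111.111111.1.
tick 5: 1..1..111.111111.1.1
tick 6: .1..1.11.111111.1.1.
tick 7: ..1..11.111111.1.1.1

..1..11.111111.1.1.1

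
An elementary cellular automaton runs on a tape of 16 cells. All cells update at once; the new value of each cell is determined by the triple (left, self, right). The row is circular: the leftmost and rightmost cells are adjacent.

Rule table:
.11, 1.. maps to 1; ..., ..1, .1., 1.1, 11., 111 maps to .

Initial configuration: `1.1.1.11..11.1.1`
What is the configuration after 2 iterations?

1..........1....

......1.1.1....1
1..........1....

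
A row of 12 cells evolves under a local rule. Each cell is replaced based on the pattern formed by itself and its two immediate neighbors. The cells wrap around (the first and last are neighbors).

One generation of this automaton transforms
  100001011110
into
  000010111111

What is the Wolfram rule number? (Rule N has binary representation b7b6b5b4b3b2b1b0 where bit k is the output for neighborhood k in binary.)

position 8: 111 → 1  (bit 7 = 1)
position 10: 110 → 1  (bit 6 = 1)
position 6: 101 → 1  (bit 5 = 1)
position 1: 100 → 0  (bit 4 = 0)
position 7: 011 → 1  (bit 3 = 1)
position 0: 010 → 0  (bit 2 = 0)
position 4: 001 → 1  (bit 1 = 1)
position 2: 000 → 0  (bit 0 = 0)
bits b7..b0 = 11101010 = 234

234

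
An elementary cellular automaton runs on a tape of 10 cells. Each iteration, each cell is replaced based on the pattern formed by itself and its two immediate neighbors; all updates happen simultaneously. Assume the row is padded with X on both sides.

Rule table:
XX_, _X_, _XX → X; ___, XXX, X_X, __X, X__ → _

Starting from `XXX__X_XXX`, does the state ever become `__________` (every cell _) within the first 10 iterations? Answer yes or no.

iteration 1: __X__X_X__
iteration 2: __X__X_X__  (fixed point — unchanged through iteration 10)
iteration 10 is __X__X_X__, still not uniform _

no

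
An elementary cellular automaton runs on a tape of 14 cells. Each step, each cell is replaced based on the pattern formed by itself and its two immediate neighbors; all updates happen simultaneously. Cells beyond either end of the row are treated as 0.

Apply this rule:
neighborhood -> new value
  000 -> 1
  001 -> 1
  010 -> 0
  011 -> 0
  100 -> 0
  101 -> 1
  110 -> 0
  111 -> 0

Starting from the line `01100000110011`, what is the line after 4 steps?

00011000001100

10001111000100
00110000011001
11000111100010
00011000001100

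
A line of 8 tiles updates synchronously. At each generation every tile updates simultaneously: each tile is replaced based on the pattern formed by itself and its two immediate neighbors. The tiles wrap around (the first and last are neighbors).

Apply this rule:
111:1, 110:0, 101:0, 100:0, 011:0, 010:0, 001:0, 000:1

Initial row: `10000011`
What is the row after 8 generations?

00111001
00010000
11000111
10010011
00000001
01111100
00111001  (repeats generation 1; period 6)
generation 8: 00010000

00010000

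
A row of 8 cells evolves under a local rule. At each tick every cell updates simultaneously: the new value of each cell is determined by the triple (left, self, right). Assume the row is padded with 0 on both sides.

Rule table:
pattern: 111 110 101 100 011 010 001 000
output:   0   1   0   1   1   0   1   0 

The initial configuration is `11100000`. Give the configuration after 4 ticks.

10110000
00111000
01101100
11101110

11101110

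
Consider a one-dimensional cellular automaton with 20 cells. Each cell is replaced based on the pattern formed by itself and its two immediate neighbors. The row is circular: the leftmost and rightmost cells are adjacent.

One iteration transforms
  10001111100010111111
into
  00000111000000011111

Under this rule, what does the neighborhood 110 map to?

0

At position 0 the neighborhood is 110; the next row has 0 there.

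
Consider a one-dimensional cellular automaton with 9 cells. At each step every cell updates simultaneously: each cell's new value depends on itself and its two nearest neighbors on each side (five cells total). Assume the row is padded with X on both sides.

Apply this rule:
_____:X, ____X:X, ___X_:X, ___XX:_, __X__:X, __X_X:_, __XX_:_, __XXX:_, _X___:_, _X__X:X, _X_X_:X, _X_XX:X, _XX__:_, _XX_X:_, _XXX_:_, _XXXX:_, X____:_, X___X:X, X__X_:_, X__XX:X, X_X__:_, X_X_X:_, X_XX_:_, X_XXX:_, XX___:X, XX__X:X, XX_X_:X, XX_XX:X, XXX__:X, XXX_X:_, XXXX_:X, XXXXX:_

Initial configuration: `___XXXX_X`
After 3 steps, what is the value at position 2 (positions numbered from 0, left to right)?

step 1: XX___X_X_
step 2: XXXXX_X_X
step 3: ___X_X_X_
position 2 holds _

_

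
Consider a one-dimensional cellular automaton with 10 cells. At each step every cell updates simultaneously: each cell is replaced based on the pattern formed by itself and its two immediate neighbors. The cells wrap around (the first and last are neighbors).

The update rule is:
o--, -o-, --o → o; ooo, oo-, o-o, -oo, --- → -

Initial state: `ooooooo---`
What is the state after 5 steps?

-------o-o

-------o-o
o-----oo-o
-o---o----
ooo-ooo---
-------o-o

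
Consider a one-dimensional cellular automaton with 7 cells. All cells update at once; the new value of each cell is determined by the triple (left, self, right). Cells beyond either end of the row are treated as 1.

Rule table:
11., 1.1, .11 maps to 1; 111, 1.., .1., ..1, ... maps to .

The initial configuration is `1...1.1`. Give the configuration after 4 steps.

step 1: 1....11
step 2: 1....1.
step 3: 1.....1
step 4: 1.....1

1.....1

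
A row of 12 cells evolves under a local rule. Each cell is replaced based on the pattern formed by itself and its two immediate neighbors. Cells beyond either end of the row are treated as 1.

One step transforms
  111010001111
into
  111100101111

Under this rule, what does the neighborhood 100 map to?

At position 5 the neighborhood is 100; the next row has 0 there.

0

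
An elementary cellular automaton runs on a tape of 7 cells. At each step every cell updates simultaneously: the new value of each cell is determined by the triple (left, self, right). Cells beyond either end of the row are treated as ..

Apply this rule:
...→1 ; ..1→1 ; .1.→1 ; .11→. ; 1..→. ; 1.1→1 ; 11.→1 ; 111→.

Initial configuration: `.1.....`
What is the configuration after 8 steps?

11.1111
.11...1
1.1.111
1111..1
...1.11
11111.1
....111
1111..1

1111..1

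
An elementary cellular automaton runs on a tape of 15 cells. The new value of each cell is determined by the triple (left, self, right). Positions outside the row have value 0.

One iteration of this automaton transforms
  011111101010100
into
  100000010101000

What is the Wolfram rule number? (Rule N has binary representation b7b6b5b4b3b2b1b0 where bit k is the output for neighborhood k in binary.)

34

position 2: 111 → 0  (bit 7 = 0)
position 6: 110 → 0  (bit 6 = 0)
position 7: 101 → 1  (bit 5 = 1)
position 13: 100 → 0  (bit 4 = 0)
position 1: 011 → 0  (bit 3 = 0)
position 8: 010 → 0  (bit 2 = 0)
position 0: 001 → 1  (bit 1 = 1)
position 14: 000 → 0  (bit 0 = 0)
bits b7..b0 = 00100010 = 34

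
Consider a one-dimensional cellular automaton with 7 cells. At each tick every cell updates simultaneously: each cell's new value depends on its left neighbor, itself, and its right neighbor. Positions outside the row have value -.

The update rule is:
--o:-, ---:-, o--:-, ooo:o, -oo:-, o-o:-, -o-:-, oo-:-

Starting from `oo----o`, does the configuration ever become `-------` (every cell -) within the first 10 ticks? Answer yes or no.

yes

tick 1: -------
all cells are - at tick 1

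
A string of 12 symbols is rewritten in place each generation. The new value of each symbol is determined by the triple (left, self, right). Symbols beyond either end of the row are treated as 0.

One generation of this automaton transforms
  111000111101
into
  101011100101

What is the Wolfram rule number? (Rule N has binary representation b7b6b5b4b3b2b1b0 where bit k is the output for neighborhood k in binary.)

position 1: 111 → 0  (bit 7 = 0)
position 2: 110 → 1  (bit 6 = 1)
position 10: 101 → 0  (bit 5 = 0)
position 3: 100 → 0  (bit 4 = 0)
position 0: 011 → 1  (bit 3 = 1)
position 11: 010 → 1  (bit 2 = 1)
position 5: 001 → 1  (bit 1 = 1)
position 4: 000 → 1  (bit 0 = 1)
bits b7..b0 = 01001111 = 79

79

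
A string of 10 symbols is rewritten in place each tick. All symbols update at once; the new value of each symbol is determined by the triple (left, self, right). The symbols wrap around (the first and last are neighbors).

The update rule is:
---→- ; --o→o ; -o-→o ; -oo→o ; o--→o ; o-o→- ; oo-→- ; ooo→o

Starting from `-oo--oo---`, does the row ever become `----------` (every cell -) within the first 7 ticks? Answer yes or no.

no

tick 1: oo-ooo-o--
tick 2: o--oo--ooo
tick 3: -ooo-ooooo
tick 4: -oo--oooo-
tick 5: oo-ooooo-o
tick 6: o--oooo--o
tick 7: -ooooo-ooo
tick 7 is -ooooo-ooo, still not uniform -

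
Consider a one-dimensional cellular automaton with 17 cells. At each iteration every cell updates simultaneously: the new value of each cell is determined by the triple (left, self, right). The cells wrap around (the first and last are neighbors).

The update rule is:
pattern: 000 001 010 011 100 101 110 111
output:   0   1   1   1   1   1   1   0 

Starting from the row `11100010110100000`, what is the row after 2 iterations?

10110111111110001
11111100000011011

11111100000011011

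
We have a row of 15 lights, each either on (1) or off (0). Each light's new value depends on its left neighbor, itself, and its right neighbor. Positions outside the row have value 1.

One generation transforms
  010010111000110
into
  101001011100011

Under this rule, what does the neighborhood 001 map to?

0

At position 3 the neighborhood is 001; the next row has 0 there.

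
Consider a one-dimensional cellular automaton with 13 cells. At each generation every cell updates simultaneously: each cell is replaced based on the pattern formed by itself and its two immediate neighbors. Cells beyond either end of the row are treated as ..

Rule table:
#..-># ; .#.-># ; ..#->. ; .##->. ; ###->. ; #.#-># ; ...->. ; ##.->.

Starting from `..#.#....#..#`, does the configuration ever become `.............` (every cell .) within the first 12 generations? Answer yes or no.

..####...##.#
......#....##
......##.....
........#....
........##...
..........#..
..........##.
............#
............#  (fixed point — unchanged through generation 12)
generation 12 is ............#, still not uniform .

no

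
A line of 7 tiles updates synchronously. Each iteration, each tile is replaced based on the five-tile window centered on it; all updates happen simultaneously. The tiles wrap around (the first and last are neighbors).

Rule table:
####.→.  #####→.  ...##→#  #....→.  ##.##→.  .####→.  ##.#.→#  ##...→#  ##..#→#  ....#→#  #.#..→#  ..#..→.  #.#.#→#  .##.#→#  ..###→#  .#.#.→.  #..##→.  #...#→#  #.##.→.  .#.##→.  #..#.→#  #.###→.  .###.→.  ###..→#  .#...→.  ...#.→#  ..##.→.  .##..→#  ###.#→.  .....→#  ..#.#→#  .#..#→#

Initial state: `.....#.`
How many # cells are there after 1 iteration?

.####..
count of #: 4

4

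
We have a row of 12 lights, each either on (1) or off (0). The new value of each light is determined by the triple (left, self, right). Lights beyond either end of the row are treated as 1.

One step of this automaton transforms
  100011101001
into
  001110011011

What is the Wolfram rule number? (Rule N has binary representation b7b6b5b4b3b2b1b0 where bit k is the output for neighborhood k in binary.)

47

position 5: 111 → 0  (bit 7 = 0)
position 0: 110 → 0  (bit 6 = 0)
position 7: 101 → 1  (bit 5 = 1)
position 1: 100 → 0  (bit 4 = 0)
position 4: 011 → 1  (bit 3 = 1)
position 8: 010 → 1  (bit 2 = 1)
position 3: 001 → 1  (bit 1 = 1)
position 2: 000 → 1  (bit 0 = 1)
bits b7..b0 = 00101111 = 47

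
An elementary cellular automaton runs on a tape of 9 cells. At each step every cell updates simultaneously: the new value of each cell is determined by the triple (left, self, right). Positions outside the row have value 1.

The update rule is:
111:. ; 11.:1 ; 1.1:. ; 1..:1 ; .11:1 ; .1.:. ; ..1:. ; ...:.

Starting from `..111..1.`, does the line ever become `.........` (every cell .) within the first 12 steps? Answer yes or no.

1.1.11...
1...111..
11..1.11.
.11...11.
.111..11.
.1.11.11.
...11.11.
1..11.11.
11.11.11.
.1.11.11.  (repeats step 6; period 4)
step 12: 1..11.11.
step 12 is 1..11.11., still not uniform .

no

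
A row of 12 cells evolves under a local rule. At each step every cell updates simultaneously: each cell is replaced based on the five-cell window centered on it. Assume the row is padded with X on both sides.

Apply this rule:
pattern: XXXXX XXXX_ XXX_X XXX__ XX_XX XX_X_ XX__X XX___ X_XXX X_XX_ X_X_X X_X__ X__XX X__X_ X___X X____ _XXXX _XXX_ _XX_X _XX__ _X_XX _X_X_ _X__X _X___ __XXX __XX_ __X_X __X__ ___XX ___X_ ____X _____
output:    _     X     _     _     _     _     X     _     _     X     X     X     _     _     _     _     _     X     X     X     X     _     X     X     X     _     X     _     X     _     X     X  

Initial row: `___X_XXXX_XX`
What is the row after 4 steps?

_____X__XXX_

___XX__X____
__X_XX__X_XX
X_XXXXX_XX__
_____X__XXX_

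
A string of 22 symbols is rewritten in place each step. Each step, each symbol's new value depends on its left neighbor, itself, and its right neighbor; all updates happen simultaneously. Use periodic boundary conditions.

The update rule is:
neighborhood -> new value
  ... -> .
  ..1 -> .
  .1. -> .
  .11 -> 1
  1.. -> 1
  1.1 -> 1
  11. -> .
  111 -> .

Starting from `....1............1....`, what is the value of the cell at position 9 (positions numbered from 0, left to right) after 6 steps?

.....1............1...
......1............1..
.......1............1.
........1............1
1........1............
.1........1...........
position 9 holds .

.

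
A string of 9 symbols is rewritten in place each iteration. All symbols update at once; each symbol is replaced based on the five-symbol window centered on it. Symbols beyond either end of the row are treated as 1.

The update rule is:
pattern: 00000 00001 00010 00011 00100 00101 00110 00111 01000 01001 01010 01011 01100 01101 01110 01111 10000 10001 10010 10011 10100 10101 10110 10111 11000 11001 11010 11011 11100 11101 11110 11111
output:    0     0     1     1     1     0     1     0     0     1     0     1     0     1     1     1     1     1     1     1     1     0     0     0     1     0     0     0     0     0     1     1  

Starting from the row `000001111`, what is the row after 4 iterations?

011011010

110010111
100101011
001000101
011011010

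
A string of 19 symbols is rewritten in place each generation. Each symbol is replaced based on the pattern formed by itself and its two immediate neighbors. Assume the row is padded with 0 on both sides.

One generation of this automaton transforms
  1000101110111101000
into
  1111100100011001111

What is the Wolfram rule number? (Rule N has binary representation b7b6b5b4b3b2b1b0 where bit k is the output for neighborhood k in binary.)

position 7: 111 → 1  (bit 7 = 1)
position 8: 110 → 0  (bit 6 = 0)
position 5: 101 → 0  (bit 5 = 0)
position 1: 100 → 1  (bit 4 = 1)
position 6: 011 → 0  (bit 3 = 0)
position 0: 010 → 1  (bit 2 = 1)
position 3: 001 → 1  (bit 1 = 1)
position 2: 000 → 1  (bit 0 = 1)
bits b7..b0 = 10010111 = 151

151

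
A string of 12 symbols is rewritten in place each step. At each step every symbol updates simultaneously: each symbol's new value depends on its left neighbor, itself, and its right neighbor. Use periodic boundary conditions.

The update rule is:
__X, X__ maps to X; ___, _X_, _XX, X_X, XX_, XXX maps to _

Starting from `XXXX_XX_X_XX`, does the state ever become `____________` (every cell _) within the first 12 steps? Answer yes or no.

step 1: ____________
all cells are _ at step 1

yes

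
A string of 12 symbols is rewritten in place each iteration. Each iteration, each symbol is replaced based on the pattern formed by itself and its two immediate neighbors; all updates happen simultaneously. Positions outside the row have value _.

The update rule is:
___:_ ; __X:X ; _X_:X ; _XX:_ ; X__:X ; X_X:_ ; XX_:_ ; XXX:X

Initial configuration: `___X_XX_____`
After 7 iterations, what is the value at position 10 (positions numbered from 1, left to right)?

iteration 1: __XX___X____
iteration 2: _X__X_XXX___
iteration 3: XXXXX__X_X__
iteration 4: _XXX_XXX_XX_
iteration 5: X_X___X____X
iteration 6: X_XX_XXX__XX
iteration 7: X_____X_XX__
position 10 holds X

X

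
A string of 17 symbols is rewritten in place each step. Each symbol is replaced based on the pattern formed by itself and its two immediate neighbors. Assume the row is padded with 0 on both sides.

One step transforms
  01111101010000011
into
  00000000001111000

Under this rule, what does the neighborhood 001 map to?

0

At position 0 the neighborhood is 001; the next row has 0 there.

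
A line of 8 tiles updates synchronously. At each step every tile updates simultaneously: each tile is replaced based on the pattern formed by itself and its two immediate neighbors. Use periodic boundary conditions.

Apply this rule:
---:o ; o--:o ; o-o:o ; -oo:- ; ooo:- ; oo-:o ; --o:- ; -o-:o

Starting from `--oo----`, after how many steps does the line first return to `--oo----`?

step 1: o--ooooo
step 2: oo------
step 3: -oooooo-
step 4: ------oo
step 5: ooooo--o
step 6: ----oo--
step 7: ooo--ooo
step 8: --oo----

8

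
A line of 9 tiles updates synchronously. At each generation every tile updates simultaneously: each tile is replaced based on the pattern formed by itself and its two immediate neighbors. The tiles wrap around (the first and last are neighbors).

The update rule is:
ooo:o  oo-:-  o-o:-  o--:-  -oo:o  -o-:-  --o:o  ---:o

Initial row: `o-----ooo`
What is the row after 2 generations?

-ooooooo-

generation 1: --ooooooo
generation 2: -ooooooo-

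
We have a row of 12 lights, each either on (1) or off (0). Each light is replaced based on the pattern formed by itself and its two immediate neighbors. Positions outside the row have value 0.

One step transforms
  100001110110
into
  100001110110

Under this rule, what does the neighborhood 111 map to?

1

At position 6 the neighborhood is 111; the next row has 1 there.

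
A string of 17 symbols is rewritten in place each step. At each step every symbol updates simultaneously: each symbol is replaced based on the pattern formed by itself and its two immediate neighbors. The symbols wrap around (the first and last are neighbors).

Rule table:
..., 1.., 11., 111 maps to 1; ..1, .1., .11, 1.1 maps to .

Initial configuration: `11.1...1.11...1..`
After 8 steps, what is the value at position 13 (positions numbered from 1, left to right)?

.1..11....111..1.
..1..1111..111..1
1..1..1111..111..
.1..1..1111..111.
..1..1..1111..111
1..1..1..1111..11
11..1..1..1111..1
111..1..1..1111..
position 13 holds 1

1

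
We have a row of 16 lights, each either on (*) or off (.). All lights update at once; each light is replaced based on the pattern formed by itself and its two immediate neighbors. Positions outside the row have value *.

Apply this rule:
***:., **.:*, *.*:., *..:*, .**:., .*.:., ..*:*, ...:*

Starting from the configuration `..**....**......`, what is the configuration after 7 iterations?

**.*****.*******
.*.....*........
..*****.********
**....*.........
.*****.*********
.....*..........
*****.**********

*****.**********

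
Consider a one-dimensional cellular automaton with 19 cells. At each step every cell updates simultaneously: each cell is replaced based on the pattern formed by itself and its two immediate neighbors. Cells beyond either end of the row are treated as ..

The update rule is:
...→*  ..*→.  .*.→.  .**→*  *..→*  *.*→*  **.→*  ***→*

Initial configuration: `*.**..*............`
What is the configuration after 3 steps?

.****..************
.*****.************
.******************

.******************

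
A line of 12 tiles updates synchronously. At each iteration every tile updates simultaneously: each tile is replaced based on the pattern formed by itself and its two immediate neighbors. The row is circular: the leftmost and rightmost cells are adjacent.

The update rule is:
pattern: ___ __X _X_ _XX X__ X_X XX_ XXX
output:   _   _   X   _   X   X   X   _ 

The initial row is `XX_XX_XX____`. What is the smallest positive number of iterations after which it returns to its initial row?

_XX_XX_XX___
__XX_XX_XX__
___XX_XX_XX_
____XX_XX_XX
X____XX_XX_X
XX____XX_XX_
_XX____XX_XX
X_XX____XX_X
XX_XX____XX_
_XX_XX____XX
X_XX_XX____X
XX_XX_XX____

12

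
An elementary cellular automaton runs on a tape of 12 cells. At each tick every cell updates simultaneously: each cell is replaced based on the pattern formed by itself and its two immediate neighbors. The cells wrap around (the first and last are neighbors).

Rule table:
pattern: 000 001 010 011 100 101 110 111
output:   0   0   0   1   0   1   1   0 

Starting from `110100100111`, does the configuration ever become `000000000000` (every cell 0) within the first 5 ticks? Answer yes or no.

no

011000000100
011000000000
011000000000  (fixed point — unchanged through tick 5)
tick 5 is 011000000000, still not uniform 0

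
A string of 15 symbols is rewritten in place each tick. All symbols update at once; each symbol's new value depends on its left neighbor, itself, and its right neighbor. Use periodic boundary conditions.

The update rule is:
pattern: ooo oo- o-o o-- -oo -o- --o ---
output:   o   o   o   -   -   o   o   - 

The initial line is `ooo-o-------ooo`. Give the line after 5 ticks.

tick 1: ooooo------o-oo
tick 2: ooooo-----ooo-o
tick 3: ooooo----o-ooo-
tick 4: -oooo---ooo-ooo
tick 5: o-ooo--o-ooo-oo

o-ooo--o-ooo-oo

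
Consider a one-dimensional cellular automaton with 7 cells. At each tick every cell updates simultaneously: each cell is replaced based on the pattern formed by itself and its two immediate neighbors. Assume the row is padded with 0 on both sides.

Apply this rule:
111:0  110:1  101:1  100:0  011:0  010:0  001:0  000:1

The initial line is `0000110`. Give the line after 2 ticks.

0010000

tick 1: 1110010
tick 2: 0010000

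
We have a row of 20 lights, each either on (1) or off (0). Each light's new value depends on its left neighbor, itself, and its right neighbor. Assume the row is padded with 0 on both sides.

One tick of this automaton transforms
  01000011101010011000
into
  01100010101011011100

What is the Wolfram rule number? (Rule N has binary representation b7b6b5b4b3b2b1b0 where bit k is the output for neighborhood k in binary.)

92

position 7: 111 → 0  (bit 7 = 0)
position 8: 110 → 1  (bit 6 = 1)
position 9: 101 → 0  (bit 5 = 0)
position 2: 100 → 1  (bit 4 = 1)
position 6: 011 → 1  (bit 3 = 1)
position 1: 010 → 1  (bit 2 = 1)
position 0: 001 → 0  (bit 1 = 0)
position 3: 000 → 0  (bit 0 = 0)
bits b7..b0 = 01011100 = 92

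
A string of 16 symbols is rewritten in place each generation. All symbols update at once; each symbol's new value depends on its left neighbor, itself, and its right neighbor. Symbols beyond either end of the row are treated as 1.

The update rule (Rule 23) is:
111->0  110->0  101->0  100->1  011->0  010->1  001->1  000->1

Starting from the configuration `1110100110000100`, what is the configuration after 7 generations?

0000111001111111
1111000110000000
0000111001111111  (repeats generation 1; period 2)
generation 7: 0000111001111111

0000111001111111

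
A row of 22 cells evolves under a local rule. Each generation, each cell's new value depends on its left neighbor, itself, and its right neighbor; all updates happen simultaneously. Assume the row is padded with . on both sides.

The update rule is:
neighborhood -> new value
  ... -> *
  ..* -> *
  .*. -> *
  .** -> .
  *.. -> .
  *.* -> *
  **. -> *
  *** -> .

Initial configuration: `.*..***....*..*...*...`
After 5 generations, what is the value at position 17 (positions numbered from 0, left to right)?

**.*..*.****.**.***.**
.***.***...**.**..**.*
*..**..*.**.**.*.*.***
*.*.*.***.**.******..*
******..**.**.....*.**
position 17 holds .

.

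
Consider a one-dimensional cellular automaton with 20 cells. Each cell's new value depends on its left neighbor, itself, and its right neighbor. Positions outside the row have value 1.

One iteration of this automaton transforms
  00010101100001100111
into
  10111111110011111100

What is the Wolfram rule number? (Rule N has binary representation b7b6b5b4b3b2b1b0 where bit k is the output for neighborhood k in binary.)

position 18: 111 → 0  (bit 7 = 0)
position 8: 110 → 1  (bit 6 = 1)
position 4: 101 → 1  (bit 5 = 1)
position 0: 100 → 1  (bit 4 = 1)
position 7: 011 → 1  (bit 3 = 1)
position 3: 010 → 1  (bit 2 = 1)
position 2: 001 → 1  (bit 1 = 1)
position 1: 000 → 0  (bit 0 = 0)
bits b7..b0 = 01111110 = 126

126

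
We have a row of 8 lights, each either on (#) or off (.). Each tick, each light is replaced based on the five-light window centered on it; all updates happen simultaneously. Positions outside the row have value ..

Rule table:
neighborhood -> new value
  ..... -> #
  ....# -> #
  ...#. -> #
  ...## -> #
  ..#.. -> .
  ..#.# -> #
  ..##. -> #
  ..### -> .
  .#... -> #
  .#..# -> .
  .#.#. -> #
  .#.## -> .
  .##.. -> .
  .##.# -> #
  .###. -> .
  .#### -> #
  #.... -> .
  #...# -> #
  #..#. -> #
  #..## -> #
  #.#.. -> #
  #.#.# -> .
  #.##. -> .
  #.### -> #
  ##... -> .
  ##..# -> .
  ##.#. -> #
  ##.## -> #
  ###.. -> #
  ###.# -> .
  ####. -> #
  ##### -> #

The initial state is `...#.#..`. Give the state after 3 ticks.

#.#####.

#######.
.######.
#.#####.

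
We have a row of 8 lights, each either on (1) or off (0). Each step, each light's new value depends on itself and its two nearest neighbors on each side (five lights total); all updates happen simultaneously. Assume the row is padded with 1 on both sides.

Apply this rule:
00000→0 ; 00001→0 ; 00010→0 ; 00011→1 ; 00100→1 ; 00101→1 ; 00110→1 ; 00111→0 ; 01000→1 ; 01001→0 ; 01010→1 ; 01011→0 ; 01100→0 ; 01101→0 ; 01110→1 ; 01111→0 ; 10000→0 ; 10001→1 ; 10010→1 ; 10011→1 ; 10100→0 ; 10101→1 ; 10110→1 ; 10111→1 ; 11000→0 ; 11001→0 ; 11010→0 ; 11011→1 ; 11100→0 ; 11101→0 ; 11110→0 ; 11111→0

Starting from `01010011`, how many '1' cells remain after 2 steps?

5

01100100
11001101
count of 1: 5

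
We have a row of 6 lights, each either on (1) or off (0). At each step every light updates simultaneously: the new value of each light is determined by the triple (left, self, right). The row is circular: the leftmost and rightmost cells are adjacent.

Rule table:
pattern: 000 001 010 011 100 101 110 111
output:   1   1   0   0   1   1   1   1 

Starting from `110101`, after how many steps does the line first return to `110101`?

6

step 1: 111010
step 2: 011101
step 3: 101110
step 4: 010111
step 5: 101011
step 6: 110101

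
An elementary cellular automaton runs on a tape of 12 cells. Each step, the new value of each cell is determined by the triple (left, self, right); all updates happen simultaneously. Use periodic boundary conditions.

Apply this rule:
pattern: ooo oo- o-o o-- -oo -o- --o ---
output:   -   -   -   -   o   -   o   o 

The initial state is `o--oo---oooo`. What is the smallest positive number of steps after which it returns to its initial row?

step 1: --oo--ooo---
step 2: ooo--oo---oo
step 3: ----oo--ooo-
step 4: ooooo--oo---
step 5: o-----oo--oo
step 6: --ooooo--oo-
step 7: ooo-----oo--
step 8: o---ooooo--o
step 9: --ooo-----oo
step 10: -oo---ooooo-
step 11: oo--ooo-----
step 12: o--oo---oooo

12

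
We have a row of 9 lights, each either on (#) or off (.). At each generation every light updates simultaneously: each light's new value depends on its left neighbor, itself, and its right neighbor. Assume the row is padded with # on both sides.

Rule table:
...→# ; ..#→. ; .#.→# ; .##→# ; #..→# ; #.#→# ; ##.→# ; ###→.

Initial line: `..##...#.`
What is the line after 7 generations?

#.#..####

#.####.##
###..###.
..##.#.##
#.######.
###....##
..####.#.
#.#..####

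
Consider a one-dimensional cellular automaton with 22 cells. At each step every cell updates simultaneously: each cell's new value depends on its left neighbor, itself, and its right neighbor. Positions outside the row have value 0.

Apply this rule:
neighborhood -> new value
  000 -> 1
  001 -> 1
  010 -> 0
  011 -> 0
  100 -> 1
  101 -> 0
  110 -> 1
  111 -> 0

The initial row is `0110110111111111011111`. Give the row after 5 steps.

step 1: 1010010000000001000001
step 2: 0001101111111110111110
step 3: 1110100000000010000011
step 4: 0010011111111101111101
step 5: 1101100000000100000100

1101100000000100000100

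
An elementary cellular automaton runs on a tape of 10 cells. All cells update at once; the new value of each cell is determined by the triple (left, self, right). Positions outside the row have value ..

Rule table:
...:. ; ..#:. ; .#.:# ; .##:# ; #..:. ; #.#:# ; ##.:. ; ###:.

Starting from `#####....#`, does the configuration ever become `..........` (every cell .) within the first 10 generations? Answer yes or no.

no

#........#
#........#  (fixed point — unchanged through generation 10)
generation 10 is #........#, still not uniform .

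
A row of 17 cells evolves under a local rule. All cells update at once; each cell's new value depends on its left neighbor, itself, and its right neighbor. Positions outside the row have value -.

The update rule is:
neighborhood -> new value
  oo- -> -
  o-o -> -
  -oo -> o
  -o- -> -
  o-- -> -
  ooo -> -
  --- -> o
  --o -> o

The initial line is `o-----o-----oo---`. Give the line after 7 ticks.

--ooo---oooo--ooo

--oooo--ooooo--oo
ooo----oo-----oo-
o---oooo--ooooo--
--ooo----oo-----o
ooo---oooo--oooo-
o---ooo----oo----
--ooo---oooo--ooo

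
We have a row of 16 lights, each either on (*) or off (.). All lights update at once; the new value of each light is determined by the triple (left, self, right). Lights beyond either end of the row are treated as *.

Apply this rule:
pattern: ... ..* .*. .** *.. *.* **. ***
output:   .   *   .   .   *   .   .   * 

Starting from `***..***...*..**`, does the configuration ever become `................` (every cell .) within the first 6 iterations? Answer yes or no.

iteration 1: **.**.*.*.*.**.*
iteration 2: *...............
iteration 3: .*.............*
iteration 4: ..*...........*.
iteration 5: **.*.........*..
iteration 6: *...*.......*.**
iteration 6 is *...*.......*.**, still not uniform .

no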